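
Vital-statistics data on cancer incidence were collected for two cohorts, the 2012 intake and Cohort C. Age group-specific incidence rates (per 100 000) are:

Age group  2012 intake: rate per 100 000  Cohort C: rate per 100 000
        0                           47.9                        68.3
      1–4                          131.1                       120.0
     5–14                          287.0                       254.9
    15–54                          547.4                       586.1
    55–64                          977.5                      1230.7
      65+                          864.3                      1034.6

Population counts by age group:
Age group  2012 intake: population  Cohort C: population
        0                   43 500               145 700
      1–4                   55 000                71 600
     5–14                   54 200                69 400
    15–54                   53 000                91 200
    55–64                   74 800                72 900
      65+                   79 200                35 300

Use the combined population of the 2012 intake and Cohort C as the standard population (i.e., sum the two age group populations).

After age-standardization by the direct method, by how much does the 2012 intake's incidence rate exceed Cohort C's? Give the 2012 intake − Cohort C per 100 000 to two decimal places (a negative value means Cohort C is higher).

-72.08

Combined standard total = 845 800; weights = 0.2237, 0.1497, 0.1461, 0.1705, 0.1746, 0.1354.
The 2012 intake: 0.2237×47.9 + 0.1497×131.1 + 0.1461×287.0 + 0.1705×547.4 + 0.1746×977.5 + 0.1354×864.3 = 453.3073 per 100 000.
Cohort C: 0.2237×68.3 + 0.1497×120.0 + 0.1461×254.9 + 0.1705×586.1 + 0.1746×1230.7 + 0.1354×1034.6 = 525.3863 per 100 000.
Difference = 453.3073 − 525.3863 = -72.0790.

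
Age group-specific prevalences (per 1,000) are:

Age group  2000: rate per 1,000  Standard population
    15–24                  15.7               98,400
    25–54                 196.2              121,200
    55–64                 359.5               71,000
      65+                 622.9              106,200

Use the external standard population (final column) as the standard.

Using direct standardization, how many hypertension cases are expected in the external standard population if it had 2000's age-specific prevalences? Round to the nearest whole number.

Expected hypertension cases = Σ (standard pop × age-specific rate ÷ 1,000)
= 98,400×15.7/1,000 + 121,200×196.2/1,000 + 71,000×359.5/1,000 + 106,200×622.9/1,000
= 1544.88 + 23779.44 + 25524.50 + 66151.98 = 117000.80.

117001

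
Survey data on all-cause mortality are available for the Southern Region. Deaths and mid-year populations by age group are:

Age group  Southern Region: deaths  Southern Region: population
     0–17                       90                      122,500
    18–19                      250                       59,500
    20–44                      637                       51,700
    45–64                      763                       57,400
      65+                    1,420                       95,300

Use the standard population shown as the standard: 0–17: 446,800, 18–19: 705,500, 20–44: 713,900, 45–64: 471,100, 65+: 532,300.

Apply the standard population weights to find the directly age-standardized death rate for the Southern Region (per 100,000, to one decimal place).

915.9

Age-specific rates per 100,000 for the Southern Region: 73.47, 420.17, 1232.11, 1329.27, 1490.03.
Standard total = 2,869,600; weights = 0.1557, 0.2459, 0.2488, 0.1642, 0.1855.
Standardized rate: 0.1557×73.47 + 0.2459×420.17 + 0.2488×1232.11 + 0.1642×1329.27 + 0.1855×1490.03 = 915.8834 per 100,000.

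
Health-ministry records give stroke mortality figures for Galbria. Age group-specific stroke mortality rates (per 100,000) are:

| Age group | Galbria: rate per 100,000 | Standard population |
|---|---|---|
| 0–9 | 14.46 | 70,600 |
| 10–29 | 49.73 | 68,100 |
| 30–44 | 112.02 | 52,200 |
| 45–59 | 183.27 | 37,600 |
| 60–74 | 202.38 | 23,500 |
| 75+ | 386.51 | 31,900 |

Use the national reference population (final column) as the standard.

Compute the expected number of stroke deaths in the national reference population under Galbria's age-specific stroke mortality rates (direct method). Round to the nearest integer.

Expected stroke deaths = Σ (standard pop × age-specific rate ÷ 100,000)
= 70,600×14.46/100,000 + 68,100×49.73/100,000 + 52,200×112.02/100,000 + 37,600×183.27/100,000 + 23,500×202.38/100,000 + 31,900×386.51/100,000
= 10.21 + 33.87 + 58.47 + 68.91 + 47.56 + 123.30 = 342.31.

342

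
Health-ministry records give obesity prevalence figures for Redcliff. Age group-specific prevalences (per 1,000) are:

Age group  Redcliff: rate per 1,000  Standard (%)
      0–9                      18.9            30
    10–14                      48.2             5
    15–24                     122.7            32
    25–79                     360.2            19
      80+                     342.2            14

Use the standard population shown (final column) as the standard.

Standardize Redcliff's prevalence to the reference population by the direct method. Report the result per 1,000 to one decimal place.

163.7

Standard weights: 0.30, 0.05, 0.32, 0.19, 0.14.
Standardized rate: 0.3000×18.9 + 0.0500×48.2 + 0.3200×122.7 + 0.1900×360.2 + 0.1400×342.2 = 163.6900 per 1,000.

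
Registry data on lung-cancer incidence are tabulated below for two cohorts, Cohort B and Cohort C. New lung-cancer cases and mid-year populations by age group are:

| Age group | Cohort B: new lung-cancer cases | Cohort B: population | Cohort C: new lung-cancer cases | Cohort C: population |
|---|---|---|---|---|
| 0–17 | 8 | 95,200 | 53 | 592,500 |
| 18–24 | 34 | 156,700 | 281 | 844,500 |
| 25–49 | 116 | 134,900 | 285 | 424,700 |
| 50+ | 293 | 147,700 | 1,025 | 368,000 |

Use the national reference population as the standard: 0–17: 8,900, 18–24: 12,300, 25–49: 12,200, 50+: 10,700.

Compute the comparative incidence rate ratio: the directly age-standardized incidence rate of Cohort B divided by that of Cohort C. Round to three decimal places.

Age-specific rates per 100,000 for Cohort B: 8.40, 21.70, 85.99, 198.38.
For Cohort C: 8.95, 33.27, 67.11, 278.53.
Standard total = 44,100; weights = 0.2018, 0.2789, 0.2766, 0.2426.
Cohort B: 0.2018×8.40 + 0.2789×21.70 + 0.2766×85.99 + 0.2426×198.38 = 79.6679 per 100,000.
Cohort C: 0.2018×8.95 + 0.2789×33.27 + 0.2766×67.11 + 0.2426×278.53 = 97.2308 per 100,000.
Ratio = 79.6679 ÷ 97.2308 = 0.81937.

0.819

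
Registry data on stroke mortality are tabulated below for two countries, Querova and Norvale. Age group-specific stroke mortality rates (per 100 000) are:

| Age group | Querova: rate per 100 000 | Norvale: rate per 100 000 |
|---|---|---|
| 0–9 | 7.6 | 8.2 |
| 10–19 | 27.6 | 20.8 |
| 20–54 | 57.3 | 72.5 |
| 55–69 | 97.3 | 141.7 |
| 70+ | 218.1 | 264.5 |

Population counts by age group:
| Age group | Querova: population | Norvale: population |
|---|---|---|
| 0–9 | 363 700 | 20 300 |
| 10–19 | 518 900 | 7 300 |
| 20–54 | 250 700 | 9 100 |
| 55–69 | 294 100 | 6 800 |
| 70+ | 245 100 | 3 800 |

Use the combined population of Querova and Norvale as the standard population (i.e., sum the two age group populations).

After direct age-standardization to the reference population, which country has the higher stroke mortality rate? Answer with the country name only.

Norvale

Combined standard total = 1 719 800; weights = 0.2233, 0.3060, 0.1511, 0.1750, 0.1447.
Querova: 0.2233×7.6 + 0.3060×27.6 + 0.1511×57.3 + 0.1750×97.3 + 0.1447×218.1 = 67.3862 per 100 000.
Norvale: 0.2233×8.2 + 0.3060×20.8 + 0.1511×72.5 + 0.1750×141.7 + 0.1447×264.5 = 82.2194 per 100 000.
The crude rates (67.88 vs 62.30) would put Querova higher, but that reflects its age composition; once standardized to a common age structure, Norvale has the higher underlying rate.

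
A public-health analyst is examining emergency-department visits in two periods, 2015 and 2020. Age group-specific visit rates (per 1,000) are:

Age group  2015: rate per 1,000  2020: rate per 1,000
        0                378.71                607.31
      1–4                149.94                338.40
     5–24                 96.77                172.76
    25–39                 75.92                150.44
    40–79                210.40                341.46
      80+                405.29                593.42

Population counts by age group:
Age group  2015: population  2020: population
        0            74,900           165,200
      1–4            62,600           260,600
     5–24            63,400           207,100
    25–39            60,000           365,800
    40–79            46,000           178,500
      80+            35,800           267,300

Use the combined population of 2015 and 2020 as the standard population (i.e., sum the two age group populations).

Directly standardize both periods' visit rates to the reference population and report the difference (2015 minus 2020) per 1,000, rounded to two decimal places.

-142.42

Combined standard total = 1,787,200; weights = 0.1343, 0.1808, 0.1514, 0.2382, 0.1256, 0.1696.
2015: 0.1343×378.71 + 0.1808×149.94 + 0.1514×96.77 + 0.2382×75.92 + 0.1256×210.40 + 0.1696×405.29 = 205.8920 per 1,000.
2020: 0.1343×607.31 + 0.1808×338.40 + 0.1514×172.76 + 0.2382×150.44 + 0.1256×341.46 + 0.1696×593.42 = 348.3093 per 1,000.
Difference = 205.8920 − 348.3093 = -142.4173.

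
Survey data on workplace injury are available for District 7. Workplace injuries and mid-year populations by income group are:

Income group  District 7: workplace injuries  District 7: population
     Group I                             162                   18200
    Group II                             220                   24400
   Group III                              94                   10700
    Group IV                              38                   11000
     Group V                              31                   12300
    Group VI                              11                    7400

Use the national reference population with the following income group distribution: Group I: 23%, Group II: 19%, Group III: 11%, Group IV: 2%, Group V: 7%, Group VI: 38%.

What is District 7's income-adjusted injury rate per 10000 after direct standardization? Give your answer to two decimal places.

Income-specific rates per 10000 for District 7: 89.01, 90.16, 87.85, 34.55, 25.20, 14.86.
Standard weights: 0.23, 0.19, 0.11, 0.02, 0.07, 0.38.
Standardized rate: 0.2300×89.01 + 0.1900×90.16 + 0.1100×87.85 + 0.0200×34.55 + 0.0700×25.20 + 0.3800×14.86 = 55.3710 per 10000.

55.37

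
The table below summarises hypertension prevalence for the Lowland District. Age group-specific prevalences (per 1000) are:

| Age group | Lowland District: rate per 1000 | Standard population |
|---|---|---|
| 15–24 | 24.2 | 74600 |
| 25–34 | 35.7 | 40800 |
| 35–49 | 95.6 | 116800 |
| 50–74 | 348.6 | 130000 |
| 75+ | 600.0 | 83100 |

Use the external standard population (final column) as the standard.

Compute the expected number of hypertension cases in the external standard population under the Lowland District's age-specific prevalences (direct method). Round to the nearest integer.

Expected hypertension cases = Σ (standard pop × age-specific rate ÷ 1000)
= 74600×24.2/1000 + 40800×35.7/1000 + 116800×95.6/1000 + 130000×348.6/1000 + 83100×600.0/1000
= 1805.32 + 1456.56 + 11166.08 + 45318.00 + 49860.00 = 109605.96.

109606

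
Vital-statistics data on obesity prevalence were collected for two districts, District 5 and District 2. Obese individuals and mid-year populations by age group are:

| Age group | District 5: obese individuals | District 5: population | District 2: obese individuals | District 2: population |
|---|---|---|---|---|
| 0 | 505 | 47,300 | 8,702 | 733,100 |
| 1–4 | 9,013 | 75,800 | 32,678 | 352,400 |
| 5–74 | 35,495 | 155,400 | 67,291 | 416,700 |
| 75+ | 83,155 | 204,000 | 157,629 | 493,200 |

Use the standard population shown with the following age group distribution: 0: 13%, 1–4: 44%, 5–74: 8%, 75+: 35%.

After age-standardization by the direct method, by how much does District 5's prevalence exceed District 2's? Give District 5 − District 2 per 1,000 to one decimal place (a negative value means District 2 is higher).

47.5

Age-specific rates per 1,000 for District 5: 10.677, 118.905, 228.411, 407.623.
For District 2: 11.870, 92.730, 161.485, 319.605.
Standard weights: 0.13, 0.44, 0.08, 0.35.
District 5: 0.1300×10.677 + 0.4400×118.905 + 0.0800×228.411 + 0.3500×407.623 = 214.6469 per 1,000.
District 2: 0.1300×11.870 + 0.4400×92.730 + 0.0800×161.485 + 0.3500×319.605 = 167.1247 per 1,000.
Difference = 214.6469 − 167.1247 = 47.5222.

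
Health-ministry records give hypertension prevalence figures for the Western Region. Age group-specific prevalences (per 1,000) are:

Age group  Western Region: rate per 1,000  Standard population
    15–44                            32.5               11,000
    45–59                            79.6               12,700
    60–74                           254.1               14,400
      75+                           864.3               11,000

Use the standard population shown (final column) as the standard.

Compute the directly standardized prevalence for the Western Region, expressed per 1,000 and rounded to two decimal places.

Standard total = 49,100; weights = 0.2240, 0.2587, 0.2933, 0.2240.
Standardized rate: 0.2240×32.5 + 0.2587×79.6 + 0.2933×254.1 + 0.2240×864.3 = 296.0236 per 1,000.

296.02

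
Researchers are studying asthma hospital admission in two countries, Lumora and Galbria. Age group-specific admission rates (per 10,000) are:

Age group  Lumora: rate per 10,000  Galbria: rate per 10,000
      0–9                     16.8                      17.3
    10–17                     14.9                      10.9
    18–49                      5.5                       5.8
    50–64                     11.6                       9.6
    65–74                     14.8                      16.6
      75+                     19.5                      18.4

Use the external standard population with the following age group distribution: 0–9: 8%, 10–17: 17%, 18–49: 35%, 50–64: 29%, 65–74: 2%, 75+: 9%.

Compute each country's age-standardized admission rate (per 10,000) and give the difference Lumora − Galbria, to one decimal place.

Standard weights: 0.08, 0.17, 0.35, 0.29, 0.02, 0.09.
Lumora: 0.0800×16.8 + 0.1700×14.9 + 0.3500×5.5 + 0.2900×11.6 + 0.0200×14.8 + 0.0900×19.5 = 11.2170 per 10,000.
Galbria: 0.0800×17.3 + 0.1700×10.9 + 0.3500×5.8 + 0.2900×9.6 + 0.0200×16.6 + 0.0900×18.4 = 10.0390 per 10,000.
Difference = 11.2170 − 10.0390 = 1.1780.

1.2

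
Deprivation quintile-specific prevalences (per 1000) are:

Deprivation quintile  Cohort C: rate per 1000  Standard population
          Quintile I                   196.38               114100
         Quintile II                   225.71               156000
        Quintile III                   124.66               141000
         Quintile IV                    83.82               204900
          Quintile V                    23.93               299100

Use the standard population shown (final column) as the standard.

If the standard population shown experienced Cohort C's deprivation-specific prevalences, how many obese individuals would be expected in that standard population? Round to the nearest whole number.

99527

Expected obese individuals = Σ (standard pop × deprivation-specific rate ÷ 1000)
= 114100×196.38/1000 + 156000×225.71/1000 + 141000×124.66/1000 + 204900×83.82/1000 + 299100×23.93/1000
= 22406.96 + 35210.76 + 17577.06 + 17174.72 + 7157.46 = 99526.96.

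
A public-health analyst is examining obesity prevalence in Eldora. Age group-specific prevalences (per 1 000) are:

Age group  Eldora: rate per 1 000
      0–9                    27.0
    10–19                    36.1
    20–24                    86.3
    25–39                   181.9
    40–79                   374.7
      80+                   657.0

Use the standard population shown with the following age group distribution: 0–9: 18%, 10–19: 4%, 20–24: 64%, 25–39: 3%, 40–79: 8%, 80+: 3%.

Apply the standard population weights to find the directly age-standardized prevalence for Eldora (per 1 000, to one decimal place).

116.7

Standard weights: 0.18, 0.04, 0.64, 0.03, 0.08, 0.03.
Standardized rate: 0.1800×27.0 + 0.0400×36.1 + 0.6400×86.3 + 0.0300×181.9 + 0.0800×374.7 + 0.0300×657.0 = 116.6790 per 1 000.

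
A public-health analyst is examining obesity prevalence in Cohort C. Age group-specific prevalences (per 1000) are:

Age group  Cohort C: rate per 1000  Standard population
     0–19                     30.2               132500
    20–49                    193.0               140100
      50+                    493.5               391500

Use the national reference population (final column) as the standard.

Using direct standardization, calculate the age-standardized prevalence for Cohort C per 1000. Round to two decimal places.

337.67

Standard total = 664100; weights = 0.1995, 0.2110, 0.5895.
Standardized rate: 0.1995×30.2 + 0.2110×193.0 + 0.5895×493.5 = 337.6691 per 1000.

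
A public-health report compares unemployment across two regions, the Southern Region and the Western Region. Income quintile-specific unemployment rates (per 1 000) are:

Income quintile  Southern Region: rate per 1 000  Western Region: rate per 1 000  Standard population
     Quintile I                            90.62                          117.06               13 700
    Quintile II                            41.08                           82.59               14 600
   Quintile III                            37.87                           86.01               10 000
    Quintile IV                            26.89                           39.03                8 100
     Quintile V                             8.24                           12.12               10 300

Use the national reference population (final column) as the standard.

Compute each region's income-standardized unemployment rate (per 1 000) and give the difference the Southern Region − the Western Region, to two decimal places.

Standard total = 56 700; weights = 0.2416, 0.2575, 0.1764, 0.1429, 0.1817.
The Southern Region: 0.2416×90.62 + 0.2575×41.08 + 0.1764×37.87 + 0.1429×26.89 + 0.1817×8.24 = 44.4911 per 1 000.
The Western Region: 0.2416×117.06 + 0.2575×82.59 + 0.1764×86.01 + 0.1429×39.03 + 0.1817×12.12 = 72.4976 per 1 000.
Difference = 44.4911 − 72.4976 = -28.0066.

-28.01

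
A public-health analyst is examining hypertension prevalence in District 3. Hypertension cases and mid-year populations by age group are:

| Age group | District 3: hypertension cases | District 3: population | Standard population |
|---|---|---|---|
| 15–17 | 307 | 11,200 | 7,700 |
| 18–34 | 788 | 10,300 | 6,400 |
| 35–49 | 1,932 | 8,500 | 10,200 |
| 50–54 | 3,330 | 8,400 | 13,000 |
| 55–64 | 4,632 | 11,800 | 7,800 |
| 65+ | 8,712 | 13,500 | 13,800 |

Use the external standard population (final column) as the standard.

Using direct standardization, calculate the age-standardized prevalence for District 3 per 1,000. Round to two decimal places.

341.94

Age-specific rates per 1,000 for District 3: 27.411, 76.505, 227.294, 396.429, 392.542, 645.333.
Standard total = 58,900; weights = 0.1307, 0.1087, 0.1732, 0.2207, 0.1324, 0.2343.
Standardized rate: 0.1307×27.411 + 0.1087×76.505 + 0.1732×227.294 + 0.2207×396.429 + 0.1324×392.542 + 0.2343×645.333 = 341.9371 per 1,000.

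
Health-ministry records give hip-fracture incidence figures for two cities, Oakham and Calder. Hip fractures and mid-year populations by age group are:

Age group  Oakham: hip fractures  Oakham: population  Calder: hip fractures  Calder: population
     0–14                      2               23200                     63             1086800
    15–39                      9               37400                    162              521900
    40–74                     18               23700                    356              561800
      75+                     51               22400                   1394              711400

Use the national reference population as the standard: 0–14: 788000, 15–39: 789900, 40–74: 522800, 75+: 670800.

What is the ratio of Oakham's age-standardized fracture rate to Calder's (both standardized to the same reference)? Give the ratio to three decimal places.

Age-specific rates per 100000 for Oakham: 8.62, 24.06, 75.95, 227.68.
For Calder: 5.80, 31.04, 63.37, 195.95.
Standard total = 2771500; weights = 0.2843, 0.2850, 0.1886, 0.2420.
Oakham: 0.2843×8.62 + 0.2850×24.06 + 0.1886×75.95 + 0.2420×227.68 = 78.7424 per 100000.
Calder: 0.2843×5.80 + 0.2850×31.04 + 0.1886×63.37 + 0.2420×195.95 = 69.8754 per 100000.
Ratio = 78.7424 ÷ 69.8754 = 1.12690.

1.127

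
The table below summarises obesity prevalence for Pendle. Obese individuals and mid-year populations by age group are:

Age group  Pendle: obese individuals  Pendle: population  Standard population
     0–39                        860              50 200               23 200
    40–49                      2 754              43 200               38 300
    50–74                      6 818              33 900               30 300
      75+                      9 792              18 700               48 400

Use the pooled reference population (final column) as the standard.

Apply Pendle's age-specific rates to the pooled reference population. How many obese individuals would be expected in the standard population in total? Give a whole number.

34277

Age-specific rates per 1 000 for Pendle: 17.131, 63.750, 201.121, 523.636.
Expected obese individuals = Σ (standard pop × age-specific rate ÷ 1 000)
= 23 200×17.131/1 000 + 38 300×63.750/1 000 + 30 300×201.121/1 000 + 48 400×523.636/1 000
= 397.45 + 2441.62 + 6093.96 + 25344.00 = 34277.04.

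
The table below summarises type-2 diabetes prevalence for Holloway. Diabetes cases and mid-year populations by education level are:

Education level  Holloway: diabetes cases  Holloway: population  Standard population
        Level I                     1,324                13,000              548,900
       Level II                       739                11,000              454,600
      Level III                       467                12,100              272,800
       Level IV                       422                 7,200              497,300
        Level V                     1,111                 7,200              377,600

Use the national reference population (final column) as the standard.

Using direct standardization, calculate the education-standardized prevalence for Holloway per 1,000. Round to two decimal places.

Education-specific rates per 1,000 for Holloway: 101.846, 67.182, 38.595, 58.611, 154.306.
Standard total = 2,151,200; weights = 0.2552, 0.2113, 0.1268, 0.2312, 0.1755.
Standardized rate: 0.2552×101.846 + 0.2113×67.182 + 0.1268×38.595 + 0.2312×58.611 + 0.1755×154.306 = 85.7131 per 1,000.

85.71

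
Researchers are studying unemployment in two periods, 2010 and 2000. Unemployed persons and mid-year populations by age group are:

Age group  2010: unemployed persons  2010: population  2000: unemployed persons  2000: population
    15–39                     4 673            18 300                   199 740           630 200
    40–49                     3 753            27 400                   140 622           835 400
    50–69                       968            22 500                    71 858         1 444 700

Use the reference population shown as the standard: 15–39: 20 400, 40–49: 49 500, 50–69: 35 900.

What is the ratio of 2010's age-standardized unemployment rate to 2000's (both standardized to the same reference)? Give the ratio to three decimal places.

0.816

Age-specific rates per 1 000 for 2010: 255.355, 136.971, 43.022.
For 2000: 316.947, 168.329, 49.739.
Standard total = 105 800; weights = 0.1928, 0.4679, 0.3393.
2010: 0.1928×255.355 + 0.4679×136.971 + 0.3393×43.022 = 127.9187 per 1 000.
2000: 0.1928×316.947 + 0.4679×168.329 + 0.3393×49.739 = 156.7451 per 1 000.
Ratio = 127.9187 ÷ 156.7451 = 0.81609.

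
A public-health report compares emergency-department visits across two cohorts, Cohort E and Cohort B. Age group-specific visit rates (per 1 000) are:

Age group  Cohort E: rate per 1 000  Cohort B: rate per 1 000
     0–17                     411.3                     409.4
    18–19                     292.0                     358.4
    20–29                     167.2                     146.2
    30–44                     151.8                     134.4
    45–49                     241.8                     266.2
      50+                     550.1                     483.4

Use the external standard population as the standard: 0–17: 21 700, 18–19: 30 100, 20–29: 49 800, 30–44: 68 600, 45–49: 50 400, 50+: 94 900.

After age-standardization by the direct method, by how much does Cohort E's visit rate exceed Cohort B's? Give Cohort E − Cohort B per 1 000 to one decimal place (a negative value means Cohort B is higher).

Standard total = 315 500; weights = 0.0688, 0.0954, 0.1578, 0.2174, 0.1597, 0.3008.
Cohort E: 0.0688×411.3 + 0.0954×292.0 + 0.1578×167.2 + 0.2174×151.8 + 0.1597×241.8 + 0.3008×550.1 = 319.6376 per 1 000.
Cohort B: 0.0688×409.4 + 0.0954×358.4 + 0.1578×146.2 + 0.2174×134.4 + 0.1597×266.2 + 0.3008×483.4 = 302.5786 per 1 000.
Difference = 319.6376 − 302.5786 = 17.0590.

17.1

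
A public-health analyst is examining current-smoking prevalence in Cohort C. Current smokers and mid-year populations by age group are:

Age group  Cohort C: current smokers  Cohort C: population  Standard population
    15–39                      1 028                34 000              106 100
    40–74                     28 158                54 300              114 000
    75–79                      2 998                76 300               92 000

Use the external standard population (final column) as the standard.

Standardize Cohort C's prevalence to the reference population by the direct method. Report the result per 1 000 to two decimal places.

211.28

Age-specific rates per 1 000 for Cohort C: 30.235, 518.564, 39.292.
Standard total = 312 100; weights = 0.3400, 0.3653, 0.2948.
Standardized rate: 0.3400×30.235 + 0.3653×518.564 + 0.2948×39.292 = 211.2755 per 1 000.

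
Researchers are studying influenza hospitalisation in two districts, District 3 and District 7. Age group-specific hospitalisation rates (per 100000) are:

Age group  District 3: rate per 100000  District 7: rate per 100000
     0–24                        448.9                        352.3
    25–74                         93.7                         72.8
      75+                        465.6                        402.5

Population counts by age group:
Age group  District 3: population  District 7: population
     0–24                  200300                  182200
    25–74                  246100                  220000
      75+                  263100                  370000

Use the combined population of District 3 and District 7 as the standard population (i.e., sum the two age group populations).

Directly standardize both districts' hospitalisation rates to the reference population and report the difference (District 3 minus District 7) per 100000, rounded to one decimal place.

Combined standard total = 1481700; weights = 0.2581, 0.3146, 0.4273.
District 3: 0.2581×448.9 + 0.3146×93.7 + 0.4273×465.6 = 344.2999 per 100000.
District 7: 0.2581×352.3 + 0.3146×72.8 + 0.4273×402.5 = 285.8268 per 100000.
Difference = 344.2999 − 285.8268 = 58.4731.

58.5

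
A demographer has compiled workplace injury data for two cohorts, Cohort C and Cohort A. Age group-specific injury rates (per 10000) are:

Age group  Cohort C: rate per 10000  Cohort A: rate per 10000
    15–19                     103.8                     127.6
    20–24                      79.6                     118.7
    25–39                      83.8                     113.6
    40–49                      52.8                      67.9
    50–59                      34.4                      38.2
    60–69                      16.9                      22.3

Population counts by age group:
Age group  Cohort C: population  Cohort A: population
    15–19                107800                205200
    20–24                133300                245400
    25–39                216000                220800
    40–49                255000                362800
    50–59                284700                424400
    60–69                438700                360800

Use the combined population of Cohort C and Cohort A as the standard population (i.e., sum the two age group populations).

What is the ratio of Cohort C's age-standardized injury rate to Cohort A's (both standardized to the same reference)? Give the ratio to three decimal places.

0.767

Combined standard total = 3254900; weights = 0.0962, 0.1163, 0.1342, 0.1898, 0.2179, 0.2456.
Cohort C: 0.0962×103.8 + 0.1163×79.6 + 0.1342×83.8 + 0.1898×52.8 + 0.2179×34.4 + 0.2456×16.9 = 52.1559 per 10000.
Cohort A: 0.0962×127.6 + 0.1163×118.7 + 0.1342×113.6 + 0.1898×67.9 + 0.2179×38.2 + 0.2456×22.3 = 68.0132 per 10000.
Ratio = 52.1559 ÷ 68.0132 = 0.76685.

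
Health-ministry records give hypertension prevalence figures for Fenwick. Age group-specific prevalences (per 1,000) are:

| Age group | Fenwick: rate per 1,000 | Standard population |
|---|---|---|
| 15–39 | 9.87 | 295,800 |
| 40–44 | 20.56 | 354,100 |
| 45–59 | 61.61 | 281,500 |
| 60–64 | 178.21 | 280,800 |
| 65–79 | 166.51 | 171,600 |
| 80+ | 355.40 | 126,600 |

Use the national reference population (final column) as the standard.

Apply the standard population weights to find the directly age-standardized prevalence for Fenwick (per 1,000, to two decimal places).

Standard total = 1,510,400; weights = 0.1958, 0.2344, 0.1864, 0.1859, 0.1136, 0.0838.
Standardized rate: 0.1958×9.87 + 0.2344×20.56 + 0.1864×61.61 + 0.1859×178.21 + 0.1136×166.51 + 0.0838×355.40 = 100.0736 per 1,000.

100.07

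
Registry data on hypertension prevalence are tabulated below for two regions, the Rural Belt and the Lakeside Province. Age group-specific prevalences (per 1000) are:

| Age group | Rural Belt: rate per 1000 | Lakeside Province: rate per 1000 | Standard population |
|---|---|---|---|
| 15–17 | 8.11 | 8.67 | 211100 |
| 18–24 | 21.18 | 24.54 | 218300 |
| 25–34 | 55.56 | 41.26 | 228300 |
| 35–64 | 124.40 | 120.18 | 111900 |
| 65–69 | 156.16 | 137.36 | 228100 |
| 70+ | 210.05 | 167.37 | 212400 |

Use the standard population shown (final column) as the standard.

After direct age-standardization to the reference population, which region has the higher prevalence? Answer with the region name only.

Rural Belt

Standard total = 1210100; weights = 0.1744, 0.1804, 0.1887, 0.0925, 0.1885, 0.1755.
The Rural Belt: 0.1744×8.11 + 0.1804×21.18 + 0.1887×55.56 + 0.0925×124.40 + 0.1885×156.16 + 0.1755×210.05 = 93.5254 per 1000.
The Lakeside Province: 0.1744×8.67 + 0.1804×24.54 + 0.1887×41.26 + 0.0925×120.18 + 0.1885×137.36 + 0.1755×167.37 = 80.1060 per 1000.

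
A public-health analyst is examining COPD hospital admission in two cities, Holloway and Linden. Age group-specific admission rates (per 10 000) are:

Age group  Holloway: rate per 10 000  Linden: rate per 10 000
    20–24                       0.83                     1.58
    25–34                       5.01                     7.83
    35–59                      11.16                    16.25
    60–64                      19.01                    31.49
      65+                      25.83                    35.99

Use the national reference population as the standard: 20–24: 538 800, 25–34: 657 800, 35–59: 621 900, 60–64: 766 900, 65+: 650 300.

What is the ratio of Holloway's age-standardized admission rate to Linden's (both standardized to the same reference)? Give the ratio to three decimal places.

0.661

Standard total = 3 235 700; weights = 0.1665, 0.2033, 0.1922, 0.2370, 0.2010.
Holloway: 0.1665×0.83 + 0.2033×5.01 + 0.1922×11.16 + 0.2370×19.01 + 0.2010×25.83 = 12.9985 per 10 000.
Linden: 0.1665×1.58 + 0.2033×7.83 + 0.1922×16.25 + 0.2370×31.49 + 0.2010×35.99 = 19.6748 per 10 000.
Ratio = 12.9985 ÷ 19.6748 = 0.66067.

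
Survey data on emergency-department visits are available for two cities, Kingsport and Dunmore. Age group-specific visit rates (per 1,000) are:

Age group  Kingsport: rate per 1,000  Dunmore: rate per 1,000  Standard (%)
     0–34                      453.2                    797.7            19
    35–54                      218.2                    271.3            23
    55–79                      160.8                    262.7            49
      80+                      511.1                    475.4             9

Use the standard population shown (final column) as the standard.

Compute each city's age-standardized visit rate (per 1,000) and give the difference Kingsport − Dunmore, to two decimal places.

-124.39

Standard weights: 0.19, 0.23, 0.49, 0.09.
Kingsport: 0.1900×453.2 + 0.2300×218.2 + 0.4900×160.8 + 0.0900×511.1 = 261.0850 per 1,000.
Dunmore: 0.1900×797.7 + 0.2300×271.3 + 0.4900×262.7 + 0.0900×475.4 = 385.4710 per 1,000.
Difference = 261.0850 − 385.4710 = -124.3860.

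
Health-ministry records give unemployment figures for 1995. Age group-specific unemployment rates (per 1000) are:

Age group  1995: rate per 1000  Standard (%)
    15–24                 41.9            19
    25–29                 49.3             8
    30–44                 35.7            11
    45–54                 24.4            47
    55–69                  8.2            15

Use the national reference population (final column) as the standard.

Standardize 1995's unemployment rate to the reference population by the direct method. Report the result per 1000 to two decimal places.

28.53

Standard weights: 0.19, 0.08, 0.11, 0.47, 0.15.
Standardized rate: 0.1900×41.9 + 0.0800×49.3 + 0.1100×35.7 + 0.4700×24.4 + 0.1500×8.2 = 28.5300 per 1000.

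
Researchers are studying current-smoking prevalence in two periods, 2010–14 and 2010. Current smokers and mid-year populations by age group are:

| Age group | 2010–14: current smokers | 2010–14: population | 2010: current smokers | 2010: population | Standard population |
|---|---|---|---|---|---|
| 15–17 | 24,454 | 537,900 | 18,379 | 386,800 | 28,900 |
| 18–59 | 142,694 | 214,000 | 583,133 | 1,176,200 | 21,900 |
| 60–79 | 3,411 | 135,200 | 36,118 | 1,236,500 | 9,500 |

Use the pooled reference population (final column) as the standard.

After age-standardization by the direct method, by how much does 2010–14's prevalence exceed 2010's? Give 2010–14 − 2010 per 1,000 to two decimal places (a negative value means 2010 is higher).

Age-specific rates per 1,000 for 2010–14: 45.462, 666.794, 25.229.
For 2010: 47.516, 495.777, 29.210.
Standard total = 60,300; weights = 0.4793, 0.3632, 0.1575.
2010–14: 0.4793×45.462 + 0.3632×666.794 + 0.1575×25.229 = 267.9324 per 1,000.
2010: 0.4793×47.516 + 0.3632×495.777 + 0.1575×29.210 = 207.4330 per 1,000.
Difference = 267.9324 − 207.4330 = 60.4994.

60.50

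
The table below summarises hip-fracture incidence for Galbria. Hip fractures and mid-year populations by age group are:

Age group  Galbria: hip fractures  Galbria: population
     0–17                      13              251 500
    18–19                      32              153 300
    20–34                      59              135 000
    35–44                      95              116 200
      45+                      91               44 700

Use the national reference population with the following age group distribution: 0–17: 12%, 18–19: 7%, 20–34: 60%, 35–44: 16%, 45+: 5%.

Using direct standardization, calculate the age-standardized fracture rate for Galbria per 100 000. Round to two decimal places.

51.56

Age-specific rates per 100 000 for Galbria: 5.17, 20.87, 43.70, 81.76, 203.58.
Standard weights: 0.12, 0.07, 0.60, 0.16, 0.05.
Standardized rate: 0.1200×5.17 + 0.0700×20.87 + 0.6000×43.70 + 0.1600×81.76 + 0.0500×203.58 = 51.5636 per 100 000.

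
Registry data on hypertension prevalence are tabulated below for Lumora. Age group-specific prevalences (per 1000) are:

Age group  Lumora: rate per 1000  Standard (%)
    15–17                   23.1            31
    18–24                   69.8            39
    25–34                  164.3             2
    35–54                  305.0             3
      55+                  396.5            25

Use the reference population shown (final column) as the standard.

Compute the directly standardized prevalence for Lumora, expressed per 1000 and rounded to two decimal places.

145.94

Standard weights: 0.31, 0.39, 0.02, 0.03, 0.25.
Standardized rate: 0.3100×23.1 + 0.3900×69.8 + 0.0200×164.3 + 0.0300×305.0 + 0.2500×396.5 = 145.9440 per 1000.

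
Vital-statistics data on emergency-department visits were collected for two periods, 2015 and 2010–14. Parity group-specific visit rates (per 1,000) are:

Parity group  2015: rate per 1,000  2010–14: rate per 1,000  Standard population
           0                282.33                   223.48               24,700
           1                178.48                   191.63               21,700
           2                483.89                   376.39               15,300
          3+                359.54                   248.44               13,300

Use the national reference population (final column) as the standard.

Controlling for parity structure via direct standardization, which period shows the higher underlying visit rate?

Standard total = 75,000; weights = 0.3293, 0.2893, 0.2040, 0.1773.
2015: 0.3293×282.33 + 0.2893×178.48 + 0.2040×483.89 + 0.1773×359.54 = 307.0929 per 1,000.
2010–14: 0.3293×223.48 + 0.2893×191.63 + 0.2040×376.39 + 0.1773×248.44 = 249.8846 per 1,000.

2015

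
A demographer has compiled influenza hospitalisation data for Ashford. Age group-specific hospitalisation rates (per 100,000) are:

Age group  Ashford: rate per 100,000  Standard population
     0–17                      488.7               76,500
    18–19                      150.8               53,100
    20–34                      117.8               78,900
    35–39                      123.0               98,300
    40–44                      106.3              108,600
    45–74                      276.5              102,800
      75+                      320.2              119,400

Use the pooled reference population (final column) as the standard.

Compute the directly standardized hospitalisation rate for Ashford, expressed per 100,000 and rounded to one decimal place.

227.4

Standard total = 637,600; weights = 0.1200, 0.0833, 0.1237, 0.1542, 0.1703, 0.1612, 0.1873.
Standardized rate: 0.1200×488.7 + 0.0833×150.8 + 0.1237×117.8 + 0.1542×123.0 + 0.1703×106.3 + 0.1612×276.5 + 0.1873×320.2 = 227.3818 per 100,000.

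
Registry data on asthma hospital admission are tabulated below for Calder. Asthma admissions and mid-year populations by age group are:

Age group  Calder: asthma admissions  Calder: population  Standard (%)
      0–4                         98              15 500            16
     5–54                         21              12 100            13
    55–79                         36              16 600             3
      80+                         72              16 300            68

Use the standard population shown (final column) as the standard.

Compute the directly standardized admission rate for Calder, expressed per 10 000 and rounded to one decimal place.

43.1

Age-specific rates per 10 000 for Calder: 63.23, 17.36, 21.69, 44.17.
Standard weights: 0.16, 0.13, 0.03, 0.68.
Standardized rate: 0.1600×63.23 + 0.1300×17.36 + 0.0300×21.69 + 0.6800×44.17 = 43.0597 per 10 000.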